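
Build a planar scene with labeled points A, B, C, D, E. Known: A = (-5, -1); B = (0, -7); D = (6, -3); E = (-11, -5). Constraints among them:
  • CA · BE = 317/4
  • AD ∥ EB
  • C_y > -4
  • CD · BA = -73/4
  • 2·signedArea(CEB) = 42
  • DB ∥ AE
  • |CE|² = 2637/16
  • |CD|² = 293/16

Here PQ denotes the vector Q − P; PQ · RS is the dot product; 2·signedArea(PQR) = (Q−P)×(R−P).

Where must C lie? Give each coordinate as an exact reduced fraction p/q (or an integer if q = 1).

1. C_x = 7/4  [CD · BA = -73/4 ∩ CA · BE = 317/4]
2. C_y = -7/2  [CD · BA = -73/4 ∩ CA · BE = 317/4]
   → C = (7/4, -7/2)

C = (7/4, -7/2)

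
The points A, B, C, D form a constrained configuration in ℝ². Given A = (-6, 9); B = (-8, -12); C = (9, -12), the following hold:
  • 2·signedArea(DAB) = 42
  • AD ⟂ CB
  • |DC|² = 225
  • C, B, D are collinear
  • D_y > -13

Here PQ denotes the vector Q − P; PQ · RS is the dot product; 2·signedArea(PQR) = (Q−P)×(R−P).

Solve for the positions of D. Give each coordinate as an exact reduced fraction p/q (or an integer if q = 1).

D = (-6, -12)

1. D_x = -6  [C, B, D are collinear ∩ AD ⟂ CB]
2. D_y = -12  [C, B, D are collinear ∩ AD ⟂ CB]
   → D = (-6, -12)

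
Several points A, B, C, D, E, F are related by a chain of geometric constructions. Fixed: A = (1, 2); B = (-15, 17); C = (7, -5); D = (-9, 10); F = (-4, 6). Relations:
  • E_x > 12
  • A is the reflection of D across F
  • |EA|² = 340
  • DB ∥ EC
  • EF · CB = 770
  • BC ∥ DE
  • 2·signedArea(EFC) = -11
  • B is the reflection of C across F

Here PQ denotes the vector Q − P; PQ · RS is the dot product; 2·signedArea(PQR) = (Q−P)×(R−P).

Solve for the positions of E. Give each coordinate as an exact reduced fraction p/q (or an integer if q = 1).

E = (13, -12)

1. E_x = 13  [DB ∥ EC ∩ BC ∥ DE]
2. E_y = -12  [DB ∥ EC ∩ BC ∥ DE]
   → E = (13, -12)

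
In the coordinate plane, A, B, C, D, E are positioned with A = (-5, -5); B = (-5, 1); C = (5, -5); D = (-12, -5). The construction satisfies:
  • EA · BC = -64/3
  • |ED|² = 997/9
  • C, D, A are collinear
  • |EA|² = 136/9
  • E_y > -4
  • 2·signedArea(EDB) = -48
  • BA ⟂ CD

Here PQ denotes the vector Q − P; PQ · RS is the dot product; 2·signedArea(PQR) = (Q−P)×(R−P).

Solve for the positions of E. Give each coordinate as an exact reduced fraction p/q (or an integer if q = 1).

1. E_x = -5/3  [2·signedArea(EDB) = -48 ∩ EA · BC = -64/3]
2. E_y = -3  [2·signedArea(EDB) = -48 ∩ EA · BC = -64/3]
   → E = (-5/3, -3)

E = (-5/3, -3)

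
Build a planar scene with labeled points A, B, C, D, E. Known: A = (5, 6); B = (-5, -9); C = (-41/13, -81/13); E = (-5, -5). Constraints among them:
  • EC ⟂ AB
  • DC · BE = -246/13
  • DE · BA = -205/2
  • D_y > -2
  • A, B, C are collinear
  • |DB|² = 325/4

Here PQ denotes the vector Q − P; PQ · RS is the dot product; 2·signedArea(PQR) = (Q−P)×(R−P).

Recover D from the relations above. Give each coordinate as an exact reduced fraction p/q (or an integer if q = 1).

1. D_x = 0  [DC · BE = -246/13 ∩ DE · BA = -205/2]
2. D_y = -3/2  [DC · BE = -246/13 ∩ DE · BA = -205/2]
   → D = (0, -3/2)

D = (0, -3/2)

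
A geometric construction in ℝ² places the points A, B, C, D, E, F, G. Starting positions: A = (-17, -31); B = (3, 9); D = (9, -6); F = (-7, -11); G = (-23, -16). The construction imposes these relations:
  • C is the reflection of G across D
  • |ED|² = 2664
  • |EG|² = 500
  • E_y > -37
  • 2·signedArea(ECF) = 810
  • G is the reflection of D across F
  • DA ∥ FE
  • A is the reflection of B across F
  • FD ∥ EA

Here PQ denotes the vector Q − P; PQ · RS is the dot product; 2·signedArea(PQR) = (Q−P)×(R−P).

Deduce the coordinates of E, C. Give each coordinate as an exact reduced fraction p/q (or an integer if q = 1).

C = (41, 4)
E = (-33, -36)

1. E_x = -33  [FD ∥ EA ∩ DA ∥ FE]
2. E_y = -36  [FD ∥ EA ∩ DA ∥ FE]
   → E = (-33, -36)
3. C_x = 41  [C is the reflection of G across D]
4. C_y = 4  [C is the reflection of G across D]
   → C = (41, 4)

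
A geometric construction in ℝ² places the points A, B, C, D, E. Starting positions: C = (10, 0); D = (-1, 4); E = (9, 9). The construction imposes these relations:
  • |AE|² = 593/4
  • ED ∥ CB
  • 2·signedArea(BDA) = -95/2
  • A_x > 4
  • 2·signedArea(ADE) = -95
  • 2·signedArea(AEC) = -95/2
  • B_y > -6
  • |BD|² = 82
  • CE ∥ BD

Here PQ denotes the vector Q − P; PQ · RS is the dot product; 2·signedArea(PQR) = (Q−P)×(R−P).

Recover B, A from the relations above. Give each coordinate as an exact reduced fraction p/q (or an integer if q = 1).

1. B_x = 0  [CE ∥ BD ∩ ED ∥ CB]
2. B_y = -5  [CE ∥ BD ∩ ED ∥ CB]
   → B = (0, -5)
3. A_x = 5  [2·signedArea(AEC) = -95/2 ∩ 2·signedArea(ADE) = -95]
4. A_y = -5/2  [2·signedArea(AEC) = -95/2 ∩ 2·signedArea(ADE) = -95]
   → A = (5, -5/2)

A = (5, -5/2)
B = (0, -5)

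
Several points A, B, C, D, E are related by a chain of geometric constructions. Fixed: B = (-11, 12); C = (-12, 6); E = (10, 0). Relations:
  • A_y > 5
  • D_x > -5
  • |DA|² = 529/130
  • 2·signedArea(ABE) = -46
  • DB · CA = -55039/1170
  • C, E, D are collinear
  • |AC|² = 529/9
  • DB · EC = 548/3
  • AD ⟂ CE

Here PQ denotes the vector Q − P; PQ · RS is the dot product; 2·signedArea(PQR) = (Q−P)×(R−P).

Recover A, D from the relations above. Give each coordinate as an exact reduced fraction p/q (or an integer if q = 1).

A = (-13/3, 6)
D = (-1897/390, 527/130)

1. D_x = -1897/390  [C, E, D are collinear ∩ DB · EC = 548/3]
2. D_y = 527/130  [C, E, D are collinear ∩ DB · EC = 548/3]
   → D = (-1897/390, 527/130)
3. A_x = -13/3  [2·signedArea(ABE) = -46 ∩ AD ⟂ CE]
4. A_y = 6  [2·signedArea(ABE) = -46 ∩ AD ⟂ CE]
   → A = (-13/3, 6)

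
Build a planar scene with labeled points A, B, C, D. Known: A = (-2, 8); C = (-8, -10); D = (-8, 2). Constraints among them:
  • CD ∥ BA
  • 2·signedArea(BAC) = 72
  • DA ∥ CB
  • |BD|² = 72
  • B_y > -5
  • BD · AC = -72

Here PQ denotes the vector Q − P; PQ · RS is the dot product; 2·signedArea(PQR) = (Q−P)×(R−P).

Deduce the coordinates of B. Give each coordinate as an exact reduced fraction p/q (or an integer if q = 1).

1. B_x = -2  [CD ∥ BA ∩ DA ∥ CB]
2. B_y = -4  [CD ∥ BA ∩ DA ∥ CB]
   → B = (-2, -4)

B = (-2, -4)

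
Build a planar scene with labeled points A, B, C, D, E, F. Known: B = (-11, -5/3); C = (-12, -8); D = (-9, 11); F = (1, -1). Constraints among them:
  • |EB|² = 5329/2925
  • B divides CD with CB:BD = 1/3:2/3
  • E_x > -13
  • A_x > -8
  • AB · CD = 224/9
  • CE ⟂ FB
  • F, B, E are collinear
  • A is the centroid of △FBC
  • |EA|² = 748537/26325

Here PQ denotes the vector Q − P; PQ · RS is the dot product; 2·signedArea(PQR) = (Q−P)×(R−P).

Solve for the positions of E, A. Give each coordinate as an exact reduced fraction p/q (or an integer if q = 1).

1. E_x = -4013/325  [F, B, E are collinear ∩ CE ⟂ FB]
2. E_y = -566/325  [F, B, E are collinear ∩ CE ⟂ FB]
   → E = (-4013/325, -566/325)
3. A_x = -22/3  [A is the centroid of △FBC]
4. A_y = -32/9  [A is the centroid of △FBC]
   → A = (-22/3, -32/9)

A = (-22/3, -32/9)
E = (-4013/325, -566/325)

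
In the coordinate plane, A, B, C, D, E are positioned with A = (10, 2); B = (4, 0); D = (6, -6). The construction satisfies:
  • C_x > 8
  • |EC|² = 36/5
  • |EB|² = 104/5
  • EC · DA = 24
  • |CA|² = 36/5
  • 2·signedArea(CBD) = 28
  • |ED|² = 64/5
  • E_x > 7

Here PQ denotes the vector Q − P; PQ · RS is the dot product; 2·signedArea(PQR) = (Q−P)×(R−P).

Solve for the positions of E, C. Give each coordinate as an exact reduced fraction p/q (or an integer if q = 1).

C = (44/5, -2/5)
E = (38/5, -14/5)

1. C_x = 44/5  [line 6·x + 2·y + -52 = 0 ∩ |CA|² = 36/5]
2. C_y = -2/5  [line 6·x + 2·y + -52 = 0 ∩ |CA|² = 36/5]
   → C = (44/5, -2/5)
3. E_x = 38/5  [line -4·x + -8·y + 8 = 0 ∩ |EC|² = 36/5]
4. E_y = -14/5  [line -4·x + -8·y + 8 = 0 ∩ |EC|² = 36/5]
   → E = (38/5, -14/5)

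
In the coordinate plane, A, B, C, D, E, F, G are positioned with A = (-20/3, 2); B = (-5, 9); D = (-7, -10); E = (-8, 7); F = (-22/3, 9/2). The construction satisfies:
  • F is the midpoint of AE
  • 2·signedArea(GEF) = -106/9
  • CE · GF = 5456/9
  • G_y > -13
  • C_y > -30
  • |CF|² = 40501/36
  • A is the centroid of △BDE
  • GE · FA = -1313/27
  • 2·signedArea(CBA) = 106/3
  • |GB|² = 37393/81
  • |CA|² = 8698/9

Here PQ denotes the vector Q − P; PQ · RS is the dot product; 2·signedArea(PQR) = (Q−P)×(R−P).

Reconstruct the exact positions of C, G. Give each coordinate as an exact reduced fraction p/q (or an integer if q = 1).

1. G_x = -68/9  [GE · FA = -1313/27 ∩ 2·signedArea(GEF) = -106/9]
2. G_y = -37/3  [GE · FA = -1313/27 ∩ 2·signedArea(GEF) = -106/9]
   → G = (-68/9, -37/3)
3. C_x = -9  [CE · GF = 5456/9 ∩ 2·signedArea(CBA) = 106/3]
4. C_y = -29  [CE · GF = 5456/9 ∩ 2·signedArea(CBA) = 106/3]
   → C = (-9, -29)

C = (-9, -29)
G = (-68/9, -37/3)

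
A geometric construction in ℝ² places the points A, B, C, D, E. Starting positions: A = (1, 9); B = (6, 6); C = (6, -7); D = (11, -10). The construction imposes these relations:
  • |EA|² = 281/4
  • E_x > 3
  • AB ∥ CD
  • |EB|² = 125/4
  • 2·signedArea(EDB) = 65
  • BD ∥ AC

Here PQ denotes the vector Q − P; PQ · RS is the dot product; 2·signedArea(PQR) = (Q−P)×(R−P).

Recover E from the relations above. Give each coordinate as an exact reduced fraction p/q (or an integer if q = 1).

E = (7/2, 1)

1. E_x = 7/2  [line -16·x + -5·y + 61 = 0 ∩ |EA|² = 281/4]
2. E_y = 1  [line -16·x + -5·y + 61 = 0 ∩ |EA|² = 281/4]
   → E = (7/2, 1)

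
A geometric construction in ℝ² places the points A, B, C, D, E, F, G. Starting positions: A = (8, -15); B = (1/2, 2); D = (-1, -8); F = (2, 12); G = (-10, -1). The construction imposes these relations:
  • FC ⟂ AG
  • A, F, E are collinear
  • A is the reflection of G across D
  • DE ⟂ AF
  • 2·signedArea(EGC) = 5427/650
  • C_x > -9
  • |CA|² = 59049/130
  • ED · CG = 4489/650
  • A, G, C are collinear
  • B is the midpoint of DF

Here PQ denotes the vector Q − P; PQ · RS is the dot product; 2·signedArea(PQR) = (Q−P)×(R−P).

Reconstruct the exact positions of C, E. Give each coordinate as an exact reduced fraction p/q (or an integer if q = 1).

C = (-1147/130, -249/130)
E = (518/85, -546/85)

1. C_x = -1147/130  [A, G, C are collinear ∩ FC ⟂ AG]
2. C_y = -249/130  [A, G, C are collinear ∩ FC ⟂ AG]
   → C = (-1147/130, -249/130)
3. E_x = 518/85  [A, F, E are collinear ∩ DE ⟂ AF]
4. E_y = -546/85  [A, F, E are collinear ∩ DE ⟂ AF]
   → E = (518/85, -546/85)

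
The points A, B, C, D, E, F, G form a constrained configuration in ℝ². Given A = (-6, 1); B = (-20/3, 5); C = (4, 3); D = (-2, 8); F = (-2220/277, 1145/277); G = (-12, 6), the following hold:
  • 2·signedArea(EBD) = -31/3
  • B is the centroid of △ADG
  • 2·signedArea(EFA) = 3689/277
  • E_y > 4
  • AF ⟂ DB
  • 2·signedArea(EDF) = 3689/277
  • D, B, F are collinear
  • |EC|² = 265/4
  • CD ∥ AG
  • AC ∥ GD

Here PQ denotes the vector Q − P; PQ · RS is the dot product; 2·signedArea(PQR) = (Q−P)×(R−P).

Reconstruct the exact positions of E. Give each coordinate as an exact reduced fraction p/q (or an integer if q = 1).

1. E_x = -4  [2·signedArea(EDF) = 3689/277 ∩ 2·signedArea(EFA) = 3689/277]
2. E_y = 9/2  [2·signedArea(EDF) = 3689/277 ∩ 2·signedArea(EFA) = 3689/277]
   → E = (-4, 9/2)

E = (-4, 9/2)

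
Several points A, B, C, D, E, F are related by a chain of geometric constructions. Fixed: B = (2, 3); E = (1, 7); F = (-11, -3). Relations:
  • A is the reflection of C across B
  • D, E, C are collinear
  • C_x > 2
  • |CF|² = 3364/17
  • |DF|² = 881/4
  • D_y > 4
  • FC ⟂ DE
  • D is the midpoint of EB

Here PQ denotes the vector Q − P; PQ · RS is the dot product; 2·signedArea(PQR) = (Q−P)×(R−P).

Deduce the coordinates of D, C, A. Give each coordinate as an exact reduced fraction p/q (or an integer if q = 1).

A = (23/17, 95/17)
C = (45/17, 7/17)
D = (3/2, 5)

1. D_x = 3/2  [D is the midpoint of EB]
2. D_y = 5  [D is the midpoint of EB]
   → D = (3/2, 5)
3. C_x = 45/17  [D, E, C are collinear ∩ FC ⟂ DE]
4. C_y = 7/17  [D, E, C are collinear ∩ FC ⟂ DE]
   → C = (45/17, 7/17)
5. A_x = 23/17  [A is the reflection of C across B]
6. A_y = 95/17  [A is the reflection of C across B]
   → A = (23/17, 95/17)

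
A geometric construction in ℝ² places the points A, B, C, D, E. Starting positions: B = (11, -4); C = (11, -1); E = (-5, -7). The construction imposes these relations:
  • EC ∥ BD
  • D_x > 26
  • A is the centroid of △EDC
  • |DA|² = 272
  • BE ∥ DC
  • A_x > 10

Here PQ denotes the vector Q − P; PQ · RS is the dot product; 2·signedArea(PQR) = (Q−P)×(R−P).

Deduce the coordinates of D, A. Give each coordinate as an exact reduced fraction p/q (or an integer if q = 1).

A = (11, -2)
D = (27, 2)

1. D_x = 27  [BE ∥ DC ∩ EC ∥ BD]
2. D_y = 2  [BE ∥ DC ∩ EC ∥ BD]
   → D = (27, 2)
3. A_x = 11  [A is the centroid of △EDC]
4. A_y = -2  [A is the centroid of △EDC]
   → A = (11, -2)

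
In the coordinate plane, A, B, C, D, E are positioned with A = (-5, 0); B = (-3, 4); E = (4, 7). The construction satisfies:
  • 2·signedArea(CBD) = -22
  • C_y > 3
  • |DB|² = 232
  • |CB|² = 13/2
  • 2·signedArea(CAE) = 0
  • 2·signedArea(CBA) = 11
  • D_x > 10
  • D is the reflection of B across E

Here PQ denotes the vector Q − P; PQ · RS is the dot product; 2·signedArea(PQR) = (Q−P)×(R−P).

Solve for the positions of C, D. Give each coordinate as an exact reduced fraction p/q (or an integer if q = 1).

1. C_x = -1/2  [2·signedArea(CAE) = 0 ∩ 2·signedArea(CBA) = 11]
2. C_y = 7/2  [2·signedArea(CAE) = 0 ∩ 2·signedArea(CBA) = 11]
   → C = (-1/2, 7/2)
3. D_x = 11  [D is the reflection of B across E]
4. D_y = 10  [D is the reflection of B across E]
   → D = (11, 10)

C = (-1/2, 7/2)
D = (11, 10)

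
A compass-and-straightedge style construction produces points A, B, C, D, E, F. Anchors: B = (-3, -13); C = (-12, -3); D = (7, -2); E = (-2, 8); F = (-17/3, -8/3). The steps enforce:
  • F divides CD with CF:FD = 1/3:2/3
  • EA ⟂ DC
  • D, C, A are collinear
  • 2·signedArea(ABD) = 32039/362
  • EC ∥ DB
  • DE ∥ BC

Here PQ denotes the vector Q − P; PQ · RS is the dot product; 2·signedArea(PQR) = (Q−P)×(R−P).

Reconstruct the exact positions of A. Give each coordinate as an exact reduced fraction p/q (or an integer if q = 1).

A = (-525/362, -885/362)

1. A_x = -525/362  [D, C, A are collinear ∩ EA ⟂ DC]
2. A_y = -885/362  [D, C, A are collinear ∩ EA ⟂ DC]
   → A = (-525/362, -885/362)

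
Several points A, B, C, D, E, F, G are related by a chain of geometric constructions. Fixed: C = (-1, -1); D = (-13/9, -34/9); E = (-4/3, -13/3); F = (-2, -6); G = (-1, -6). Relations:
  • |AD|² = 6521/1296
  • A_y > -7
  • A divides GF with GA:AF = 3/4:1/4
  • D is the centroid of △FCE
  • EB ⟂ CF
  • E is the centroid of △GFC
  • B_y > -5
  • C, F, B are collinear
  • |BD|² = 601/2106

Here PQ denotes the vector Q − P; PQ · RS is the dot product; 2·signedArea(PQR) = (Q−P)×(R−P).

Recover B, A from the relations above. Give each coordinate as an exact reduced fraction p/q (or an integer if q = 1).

1. B_x = -43/26  [C, F, B are collinear ∩ EB ⟂ CF]
2. B_y = -111/26  [C, F, B are collinear ∩ EB ⟂ CF]
   → B = (-43/26, -111/26)
3. A_x = -7/4  [A divides GF with GA:AF = 3/4:1/4]
4. A_y = -6  [A divides GF with GA:AF = 3/4:1/4]
   → A = (-7/4, -6)

A = (-7/4, -6)
B = (-43/26, -111/26)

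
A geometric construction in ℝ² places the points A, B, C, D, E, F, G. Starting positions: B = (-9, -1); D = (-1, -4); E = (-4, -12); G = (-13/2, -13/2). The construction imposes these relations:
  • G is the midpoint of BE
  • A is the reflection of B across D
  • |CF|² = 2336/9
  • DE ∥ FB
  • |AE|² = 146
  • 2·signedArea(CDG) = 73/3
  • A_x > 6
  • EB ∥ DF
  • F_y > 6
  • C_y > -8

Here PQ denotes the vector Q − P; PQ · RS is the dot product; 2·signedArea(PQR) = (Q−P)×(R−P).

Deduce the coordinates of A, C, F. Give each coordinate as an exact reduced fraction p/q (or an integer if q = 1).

1. A_x = 7  [A is the reflection of B across D]
2. A_y = -7  [A is the reflection of B across D]
   → A = (7, -7)
3. F_x = -6  [DE ∥ FB ∩ EB ∥ DF]
4. F_y = 7  [DE ∥ FB ∩ EB ∥ DF]
   → F = (-6, 7)
5. C_x = 2/3  [line 5/2·x + -11/2·y + -263/6 = 0 ∩ |CF|² = 2336/9]
6. C_y = -23/3  [line 5/2·x + -11/2·y + -263/6 = 0 ∩ |CF|² = 2336/9]
   → C = (2/3, -23/3)

A = (7, -7)
C = (2/3, -23/3)
F = (-6, 7)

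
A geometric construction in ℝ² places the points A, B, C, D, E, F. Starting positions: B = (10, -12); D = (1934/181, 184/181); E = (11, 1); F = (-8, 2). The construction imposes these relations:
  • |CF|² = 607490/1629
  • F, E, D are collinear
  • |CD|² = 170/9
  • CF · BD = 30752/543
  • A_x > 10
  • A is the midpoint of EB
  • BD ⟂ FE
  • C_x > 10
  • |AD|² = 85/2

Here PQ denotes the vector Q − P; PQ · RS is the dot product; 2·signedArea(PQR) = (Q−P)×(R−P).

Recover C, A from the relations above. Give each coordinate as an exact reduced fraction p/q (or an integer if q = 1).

A = (21/2, -11/2)
C = (5735/543, -1807/543)

1. C_x = 5735/543  [line -124/181·x + -2356/181·y + -19592/543 = 0 ∩ |CF|² = 607490/1629]
2. C_y = -1807/543  [line -124/181·x + -2356/181·y + -19592/543 = 0 ∩ |CF|² = 607490/1629]
   → C = (5735/543, -1807/543)
3. A_x = 21/2  [A is the midpoint of EB]
4. A_y = -11/2  [A is the midpoint of EB]
   → A = (21/2, -11/2)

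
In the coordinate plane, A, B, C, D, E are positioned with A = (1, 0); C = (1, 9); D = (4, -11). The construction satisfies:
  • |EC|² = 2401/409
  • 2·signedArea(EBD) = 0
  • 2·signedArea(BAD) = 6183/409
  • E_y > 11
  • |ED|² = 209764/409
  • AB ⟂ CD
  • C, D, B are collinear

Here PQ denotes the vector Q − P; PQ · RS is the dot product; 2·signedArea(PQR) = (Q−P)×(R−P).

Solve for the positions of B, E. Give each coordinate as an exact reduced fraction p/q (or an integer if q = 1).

1. B_x = 949/409  [C, D, B are collinear ∩ AB ⟂ CD]
2. B_y = 81/409  [C, D, B are collinear ∩ AB ⟂ CD]
   → B = (949/409, 81/409)
3. E_x = 262/409  [line 4580/409·x + 687/409·y + -10763/409 = 0 ∩ |EC|² = 2401/409]
4. E_y = 4661/409  [line 4580/409·x + 687/409·y + -10763/409 = 0 ∩ |EC|² = 2401/409]
   → E = (262/409, 4661/409)

B = (949/409, 81/409)
E = (262/409, 4661/409)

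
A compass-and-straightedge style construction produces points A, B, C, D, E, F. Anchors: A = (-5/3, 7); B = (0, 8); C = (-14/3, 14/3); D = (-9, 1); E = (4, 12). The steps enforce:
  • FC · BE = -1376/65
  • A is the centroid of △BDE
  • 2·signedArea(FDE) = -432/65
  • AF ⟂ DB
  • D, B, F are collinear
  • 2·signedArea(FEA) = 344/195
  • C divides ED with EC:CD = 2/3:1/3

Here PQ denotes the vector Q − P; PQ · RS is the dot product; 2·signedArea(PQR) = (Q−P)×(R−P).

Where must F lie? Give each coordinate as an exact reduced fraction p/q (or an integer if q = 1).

F = (-99/65, 443/65)

1. F_x = -99/65  [D, B, F are collinear ∩ AF ⟂ DB]
2. F_y = 443/65  [D, B, F are collinear ∩ AF ⟂ DB]
   → F = (-99/65, 443/65)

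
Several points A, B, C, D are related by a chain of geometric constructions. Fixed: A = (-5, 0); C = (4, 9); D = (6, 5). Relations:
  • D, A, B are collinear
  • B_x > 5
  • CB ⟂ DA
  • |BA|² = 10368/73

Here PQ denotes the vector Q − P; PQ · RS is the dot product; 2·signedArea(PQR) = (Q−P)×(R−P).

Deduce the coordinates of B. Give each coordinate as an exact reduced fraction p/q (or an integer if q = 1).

1. B_x = 427/73  [D, A, B are collinear ∩ CB ⟂ DA]
2. B_y = 360/73  [D, A, B are collinear ∩ CB ⟂ DA]
   → B = (427/73, 360/73)

B = (427/73, 360/73)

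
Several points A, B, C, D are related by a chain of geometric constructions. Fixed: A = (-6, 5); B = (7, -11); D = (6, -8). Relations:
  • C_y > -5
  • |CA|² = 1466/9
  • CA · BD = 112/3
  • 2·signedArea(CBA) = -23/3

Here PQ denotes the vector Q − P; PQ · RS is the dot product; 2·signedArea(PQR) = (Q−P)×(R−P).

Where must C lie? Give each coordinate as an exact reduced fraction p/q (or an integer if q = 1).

1. C_x = 7/3  [2·signedArea(CBA) = -23/3 ∩ CA · BD = 112/3]
2. C_y = -14/3  [2·signedArea(CBA) = -23/3 ∩ CA · BD = 112/3]
   → C = (7/3, -14/3)

C = (7/3, -14/3)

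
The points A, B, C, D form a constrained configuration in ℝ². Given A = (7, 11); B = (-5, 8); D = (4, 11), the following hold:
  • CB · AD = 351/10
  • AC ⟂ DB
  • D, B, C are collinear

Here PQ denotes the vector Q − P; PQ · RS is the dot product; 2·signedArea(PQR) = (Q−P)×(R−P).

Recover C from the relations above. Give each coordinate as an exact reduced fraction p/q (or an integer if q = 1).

C = (67/10, 119/10)

1. C_x = 67/10  [D, B, C are collinear ∩ AC ⟂ DB]
2. C_y = 119/10  [D, B, C are collinear ∩ AC ⟂ DB]
   → C = (67/10, 119/10)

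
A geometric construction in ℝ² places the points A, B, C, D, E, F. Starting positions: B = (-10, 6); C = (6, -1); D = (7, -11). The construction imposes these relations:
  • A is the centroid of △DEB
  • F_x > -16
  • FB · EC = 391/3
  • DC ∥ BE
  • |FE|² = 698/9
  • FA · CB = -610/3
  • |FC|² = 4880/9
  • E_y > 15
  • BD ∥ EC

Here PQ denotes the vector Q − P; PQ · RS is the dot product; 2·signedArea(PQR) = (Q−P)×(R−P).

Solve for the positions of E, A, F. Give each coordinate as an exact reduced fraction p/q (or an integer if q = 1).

A = (-14/3, 11/3)
E = (-11, 16)
F = (-46/3, 25/3)

1. E_x = -11  [BD ∥ EC ∩ DC ∥ BE]
2. E_y = 16  [BD ∥ EC ∩ DC ∥ BE]
   → E = (-11, 16)
3. A_x = -14/3  [A is the centroid of △DEB]
4. A_y = 11/3  [A is the centroid of △DEB]
   → A = (-14/3, 11/3)
5. F_x = -46/3  [FB · EC = 391/3 ∩ FA · CB = -610/3]
6. F_y = 25/3  [FB · EC = 391/3 ∩ FA · CB = -610/3]
   → F = (-46/3, 25/3)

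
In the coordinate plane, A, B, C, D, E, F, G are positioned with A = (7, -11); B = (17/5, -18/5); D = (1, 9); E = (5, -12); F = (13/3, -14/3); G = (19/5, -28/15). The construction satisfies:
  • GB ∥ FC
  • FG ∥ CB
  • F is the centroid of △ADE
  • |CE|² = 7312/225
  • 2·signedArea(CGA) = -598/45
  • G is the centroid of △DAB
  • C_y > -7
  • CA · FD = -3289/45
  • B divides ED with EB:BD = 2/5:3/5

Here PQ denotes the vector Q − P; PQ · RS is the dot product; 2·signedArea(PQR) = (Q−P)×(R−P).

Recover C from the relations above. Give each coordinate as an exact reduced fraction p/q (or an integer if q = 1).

C = (59/15, -32/5)

1. C_x = 59/15  [FG ∥ CB ∩ GB ∥ FC]
2. C_y = -32/5  [FG ∥ CB ∩ GB ∥ FC]
   → C = (59/15, -32/5)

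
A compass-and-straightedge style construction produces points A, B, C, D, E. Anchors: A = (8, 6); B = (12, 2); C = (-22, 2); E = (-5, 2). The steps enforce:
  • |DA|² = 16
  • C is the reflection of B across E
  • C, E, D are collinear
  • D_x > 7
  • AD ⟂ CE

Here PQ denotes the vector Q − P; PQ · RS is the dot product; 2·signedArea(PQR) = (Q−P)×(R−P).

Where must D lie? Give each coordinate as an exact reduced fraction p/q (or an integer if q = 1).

1. D_x = 8  [C, E, D are collinear ∩ AD ⟂ CE]
2. D_y = 2  [C, E, D are collinear ∩ AD ⟂ CE]
   → D = (8, 2)

D = (8, 2)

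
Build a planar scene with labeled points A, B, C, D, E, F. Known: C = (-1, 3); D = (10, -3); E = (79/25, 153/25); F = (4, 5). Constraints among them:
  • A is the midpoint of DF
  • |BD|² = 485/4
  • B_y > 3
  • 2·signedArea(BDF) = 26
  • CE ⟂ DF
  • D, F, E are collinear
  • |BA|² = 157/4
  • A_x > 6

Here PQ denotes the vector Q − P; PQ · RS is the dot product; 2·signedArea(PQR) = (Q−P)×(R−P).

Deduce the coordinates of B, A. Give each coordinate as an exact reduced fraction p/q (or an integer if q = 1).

1. B_x = 3/2  [line -8·x + -6·y + 36 = 0 ∩ |BD|² = 485/4]
2. B_y = 4  [line -8·x + -6·y + 36 = 0 ∩ |BD|² = 485/4]
   → B = (3/2, 4)
3. A_x = 7  [A is the midpoint of DF]
4. A_y = 1  [A is the midpoint of DF]
   → A = (7, 1)

A = (7, 1)
B = (3/2, 4)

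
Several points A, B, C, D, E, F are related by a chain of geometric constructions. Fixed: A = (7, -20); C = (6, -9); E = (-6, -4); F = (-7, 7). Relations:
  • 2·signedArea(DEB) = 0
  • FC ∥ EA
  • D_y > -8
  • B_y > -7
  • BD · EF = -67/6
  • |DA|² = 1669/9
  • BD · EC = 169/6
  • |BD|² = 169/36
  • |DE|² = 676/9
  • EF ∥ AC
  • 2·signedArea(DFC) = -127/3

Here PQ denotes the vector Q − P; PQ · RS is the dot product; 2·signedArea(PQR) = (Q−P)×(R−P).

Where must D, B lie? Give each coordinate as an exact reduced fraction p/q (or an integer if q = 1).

B = (0, -13/2)
D = (2, -22/3)

1. D_x = 2  [line 16·x + 13·y + 190/3 = 0 ∩ |DA|² = 1669/9]
2. D_y = -22/3  [line 16·x + 13·y + 190/3 = 0 ∩ |DA|² = 1669/9]
   → D = (2, -22/3)
3. B_x = 0  [2·signedArea(DEB) = 0 ∩ BD · EC = 169/6]
4. B_y = -13/2  [2·signedArea(DEB) = 0 ∩ BD · EC = 169/6]
   → B = (0, -13/2)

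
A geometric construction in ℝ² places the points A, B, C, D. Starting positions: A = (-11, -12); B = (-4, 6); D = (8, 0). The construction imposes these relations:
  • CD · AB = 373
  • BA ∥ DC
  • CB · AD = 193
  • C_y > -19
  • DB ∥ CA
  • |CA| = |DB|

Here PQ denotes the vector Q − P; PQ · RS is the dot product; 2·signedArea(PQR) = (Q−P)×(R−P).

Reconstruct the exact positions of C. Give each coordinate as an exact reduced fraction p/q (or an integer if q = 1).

1. C_x = 1  [DB ∥ CA ∩ BA ∥ DC]
2. C_y = -18  [DB ∥ CA ∩ BA ∥ DC]
   → C = (1, -18)

C = (1, -18)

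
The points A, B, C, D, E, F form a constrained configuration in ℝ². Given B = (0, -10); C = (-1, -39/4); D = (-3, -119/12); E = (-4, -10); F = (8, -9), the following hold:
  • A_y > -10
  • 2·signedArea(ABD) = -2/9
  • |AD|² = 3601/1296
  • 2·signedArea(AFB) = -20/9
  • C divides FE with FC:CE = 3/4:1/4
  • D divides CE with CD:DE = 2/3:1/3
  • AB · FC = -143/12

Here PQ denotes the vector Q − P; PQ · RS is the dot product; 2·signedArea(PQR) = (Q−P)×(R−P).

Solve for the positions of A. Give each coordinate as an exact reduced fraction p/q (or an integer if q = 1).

A = (-4/3, -89/9)

1. A_x = -4/3  [2·signedArea(ABD) = -2/9 ∩ 2·signedArea(AFB) = -20/9]
2. A_y = -89/9  [2·signedArea(ABD) = -2/9 ∩ 2·signedArea(AFB) = -20/9]
   → A = (-4/3, -89/9)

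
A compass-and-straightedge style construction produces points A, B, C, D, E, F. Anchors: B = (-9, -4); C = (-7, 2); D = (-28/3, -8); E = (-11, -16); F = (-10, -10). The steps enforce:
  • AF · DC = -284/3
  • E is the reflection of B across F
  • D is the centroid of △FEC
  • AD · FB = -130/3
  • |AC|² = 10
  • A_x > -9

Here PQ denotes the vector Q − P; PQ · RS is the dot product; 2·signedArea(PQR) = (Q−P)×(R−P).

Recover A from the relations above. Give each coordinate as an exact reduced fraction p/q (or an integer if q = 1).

1. A_x = -8  [AF · DC = -284/3 ∩ AD · FB = -130/3]
2. A_y = -1  [AF · DC = -284/3 ∩ AD · FB = -130/3]
   → A = (-8, -1)

A = (-8, -1)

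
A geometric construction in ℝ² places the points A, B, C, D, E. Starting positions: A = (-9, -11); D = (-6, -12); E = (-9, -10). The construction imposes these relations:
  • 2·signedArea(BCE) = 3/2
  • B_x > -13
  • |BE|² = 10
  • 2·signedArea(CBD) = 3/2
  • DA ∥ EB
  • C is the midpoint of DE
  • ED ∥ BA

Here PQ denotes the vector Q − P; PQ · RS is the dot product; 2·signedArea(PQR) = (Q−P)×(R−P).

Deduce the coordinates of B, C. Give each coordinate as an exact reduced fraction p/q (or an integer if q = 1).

1. B_x = -12  [ED ∥ BA ∩ DA ∥ EB]
2. B_y = -9  [ED ∥ BA ∩ DA ∥ EB]
   → B = (-12, -9)
3. C_x = -15/2  [C is the midpoint of DE]
4. C_y = -11  [C is the midpoint of DE]
   → C = (-15/2, -11)

B = (-12, -9)
C = (-15/2, -11)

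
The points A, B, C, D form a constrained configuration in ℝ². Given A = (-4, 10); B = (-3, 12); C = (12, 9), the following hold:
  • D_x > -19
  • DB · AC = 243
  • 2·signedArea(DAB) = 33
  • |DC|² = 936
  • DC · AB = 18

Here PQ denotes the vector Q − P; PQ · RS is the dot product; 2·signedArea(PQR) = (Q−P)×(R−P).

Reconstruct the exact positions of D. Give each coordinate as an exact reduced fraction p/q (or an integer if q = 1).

1. D_x = -18  [2·signedArea(DAB) = 33 ∩ DB · AC = 243]
2. D_y = 15  [2·signedArea(DAB) = 33 ∩ DB · AC = 243]
   → D = (-18, 15)

D = (-18, 15)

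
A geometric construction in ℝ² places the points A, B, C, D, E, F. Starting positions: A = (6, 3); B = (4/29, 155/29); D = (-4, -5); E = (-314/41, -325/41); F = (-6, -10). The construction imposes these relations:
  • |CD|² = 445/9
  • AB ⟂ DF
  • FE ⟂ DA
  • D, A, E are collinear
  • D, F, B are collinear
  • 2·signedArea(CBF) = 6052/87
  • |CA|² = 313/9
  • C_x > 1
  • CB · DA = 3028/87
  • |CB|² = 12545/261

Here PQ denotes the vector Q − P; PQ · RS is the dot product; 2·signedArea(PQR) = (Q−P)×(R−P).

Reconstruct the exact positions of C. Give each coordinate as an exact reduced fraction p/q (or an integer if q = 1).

C = (2, -4/3)

1. C_x = 2  [2·signedArea(CBF) = 6052/87 ∩ CB · DA = 3028/87]
2. C_y = -4/3  [2·signedArea(CBF) = 6052/87 ∩ CB · DA = 3028/87]
   → C = (2, -4/3)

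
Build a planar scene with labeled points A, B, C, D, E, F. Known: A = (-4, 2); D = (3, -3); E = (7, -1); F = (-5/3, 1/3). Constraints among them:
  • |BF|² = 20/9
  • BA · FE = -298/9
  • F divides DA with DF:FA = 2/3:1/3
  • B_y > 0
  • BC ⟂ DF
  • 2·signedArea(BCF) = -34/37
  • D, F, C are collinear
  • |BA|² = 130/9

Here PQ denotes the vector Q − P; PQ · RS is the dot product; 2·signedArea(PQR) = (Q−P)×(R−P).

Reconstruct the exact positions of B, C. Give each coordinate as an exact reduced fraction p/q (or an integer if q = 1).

B = (-1/3, 1)
C = (-122/111, -8/111)

1. B_x = -1/3  [line -26/3·x + 4/3·y + -38/9 = 0 ∩ |BF|² = 20/9]
2. B_y = 1  [line -26/3·x + 4/3·y + -38/9 = 0 ∩ |BF|² = 20/9]
   → B = (-1/3, 1)
3. C_x = -122/111  [D, F, C are collinear ∩ BC ⟂ DF]
4. C_y = -8/111  [D, F, C are collinear ∩ BC ⟂ DF]
   → C = (-122/111, -8/111)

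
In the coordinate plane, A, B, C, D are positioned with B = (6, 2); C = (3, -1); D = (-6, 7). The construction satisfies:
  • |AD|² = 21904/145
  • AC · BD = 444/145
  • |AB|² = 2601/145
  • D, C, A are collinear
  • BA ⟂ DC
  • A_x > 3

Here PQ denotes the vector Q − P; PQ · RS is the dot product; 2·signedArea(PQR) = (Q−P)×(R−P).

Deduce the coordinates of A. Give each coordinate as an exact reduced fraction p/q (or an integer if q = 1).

A = (462/145, -169/145)

1. A_x = 462/145  [D, C, A are collinear ∩ BA ⟂ DC]
2. A_y = -169/145  [D, C, A are collinear ∩ BA ⟂ DC]
   → A = (462/145, -169/145)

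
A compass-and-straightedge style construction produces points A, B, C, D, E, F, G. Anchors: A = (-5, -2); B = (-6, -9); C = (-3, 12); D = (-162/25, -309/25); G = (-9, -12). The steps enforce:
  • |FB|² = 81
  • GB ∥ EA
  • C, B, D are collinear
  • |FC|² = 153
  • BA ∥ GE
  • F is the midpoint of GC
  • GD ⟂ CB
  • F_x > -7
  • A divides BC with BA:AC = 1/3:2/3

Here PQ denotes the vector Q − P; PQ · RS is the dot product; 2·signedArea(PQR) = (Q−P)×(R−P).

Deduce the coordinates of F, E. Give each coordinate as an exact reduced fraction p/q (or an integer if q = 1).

E = (-8, -5)
F = (-6, 0)

1. F_x = -6  [F is the midpoint of GC]
2. F_y = 0  [F is the midpoint of GC]
   → F = (-6, 0)
3. E_x = -8  [GB ∥ EA ∩ BA ∥ GE]
4. E_y = -5  [GB ∥ EA ∩ BA ∥ GE]
   → E = (-8, -5)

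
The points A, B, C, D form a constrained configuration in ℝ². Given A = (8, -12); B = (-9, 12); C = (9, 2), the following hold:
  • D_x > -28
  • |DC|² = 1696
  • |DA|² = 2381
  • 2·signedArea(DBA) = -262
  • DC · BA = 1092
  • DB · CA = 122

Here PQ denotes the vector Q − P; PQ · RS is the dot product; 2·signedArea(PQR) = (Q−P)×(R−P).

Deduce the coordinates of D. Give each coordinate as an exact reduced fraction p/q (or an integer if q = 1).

D = (-27, 22)

1. D_x = -27  [DC · BA = 1092 ∩ DB · CA = 122]
2. D_y = 22  [DC · BA = 1092 ∩ DB · CA = 122]
   → D = (-27, 22)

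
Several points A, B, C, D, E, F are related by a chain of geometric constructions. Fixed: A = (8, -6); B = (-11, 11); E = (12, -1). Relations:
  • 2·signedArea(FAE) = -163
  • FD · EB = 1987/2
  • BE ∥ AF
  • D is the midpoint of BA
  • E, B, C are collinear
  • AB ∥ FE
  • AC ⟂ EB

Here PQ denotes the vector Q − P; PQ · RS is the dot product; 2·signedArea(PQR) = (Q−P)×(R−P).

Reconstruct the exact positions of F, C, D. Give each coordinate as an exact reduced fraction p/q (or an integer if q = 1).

C = (7340/673, -289/673)
D = (-3/2, 5/2)
F = (31, -18)

1. F_x = 31  [AB ∥ FE ∩ BE ∥ AF]
2. F_y = -18  [AB ∥ FE ∩ BE ∥ AF]
   → F = (31, -18)
3. C_x = 7340/673  [E, B, C are collinear ∩ AC ⟂ EB]
4. C_y = -289/673  [E, B, C are collinear ∩ AC ⟂ EB]
   → C = (7340/673, -289/673)
5. D_x = -3/2  [D is the midpoint of BA]
6. D_y = 5/2  [D is the midpoint of BA]
   → D = (-3/2, 5/2)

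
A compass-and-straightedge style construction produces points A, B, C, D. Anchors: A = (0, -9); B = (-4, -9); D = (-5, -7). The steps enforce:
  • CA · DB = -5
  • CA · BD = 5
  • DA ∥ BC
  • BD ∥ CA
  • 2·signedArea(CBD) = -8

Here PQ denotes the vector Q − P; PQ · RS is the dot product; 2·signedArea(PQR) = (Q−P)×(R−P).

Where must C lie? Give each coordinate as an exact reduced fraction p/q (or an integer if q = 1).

C = (1, -11)

1. C_x = 1  [BD ∥ CA ∩ DA ∥ BC]
2. C_y = -11  [BD ∥ CA ∩ DA ∥ BC]
   → C = (1, -11)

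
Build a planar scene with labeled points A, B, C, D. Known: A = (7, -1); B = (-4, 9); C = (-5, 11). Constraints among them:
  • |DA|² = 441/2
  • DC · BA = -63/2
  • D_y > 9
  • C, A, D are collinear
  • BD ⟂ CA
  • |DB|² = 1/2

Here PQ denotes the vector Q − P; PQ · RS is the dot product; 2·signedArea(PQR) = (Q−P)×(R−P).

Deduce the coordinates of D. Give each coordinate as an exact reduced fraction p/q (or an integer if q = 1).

D = (-7/2, 19/2)

1. D_x = -7/2  [C, A, D are collinear ∩ BD ⟂ CA]
2. D_y = 19/2  [C, A, D are collinear ∩ BD ⟂ CA]
   → D = (-7/2, 19/2)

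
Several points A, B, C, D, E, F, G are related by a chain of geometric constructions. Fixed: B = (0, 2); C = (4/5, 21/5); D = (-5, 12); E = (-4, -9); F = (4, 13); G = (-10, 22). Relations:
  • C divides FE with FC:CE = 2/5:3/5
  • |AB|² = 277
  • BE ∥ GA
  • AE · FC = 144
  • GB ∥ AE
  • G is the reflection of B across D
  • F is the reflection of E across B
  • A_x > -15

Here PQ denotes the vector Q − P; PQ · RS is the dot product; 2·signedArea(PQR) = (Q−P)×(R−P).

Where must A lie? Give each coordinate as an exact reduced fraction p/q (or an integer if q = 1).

A = (-14, 11)

1. A_x = -14  [GB ∥ AE ∩ BE ∥ GA]
2. A_y = 11  [GB ∥ AE ∩ BE ∥ GA]
   → A = (-14, 11)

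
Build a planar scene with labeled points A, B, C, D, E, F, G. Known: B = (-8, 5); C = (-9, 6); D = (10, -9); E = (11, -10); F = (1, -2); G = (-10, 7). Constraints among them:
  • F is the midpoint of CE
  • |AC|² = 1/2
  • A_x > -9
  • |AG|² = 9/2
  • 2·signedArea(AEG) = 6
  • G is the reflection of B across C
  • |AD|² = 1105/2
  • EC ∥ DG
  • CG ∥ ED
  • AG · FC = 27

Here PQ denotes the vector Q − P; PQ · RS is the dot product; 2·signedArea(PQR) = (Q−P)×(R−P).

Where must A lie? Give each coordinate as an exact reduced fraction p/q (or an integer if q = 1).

A = (-17/2, 11/2)

1. A_x = -17/2  [2·signedArea(AEG) = 6 ∩ AG · FC = 27]
2. A_y = 11/2  [2·signedArea(AEG) = 6 ∩ AG · FC = 27]
   → A = (-17/2, 11/2)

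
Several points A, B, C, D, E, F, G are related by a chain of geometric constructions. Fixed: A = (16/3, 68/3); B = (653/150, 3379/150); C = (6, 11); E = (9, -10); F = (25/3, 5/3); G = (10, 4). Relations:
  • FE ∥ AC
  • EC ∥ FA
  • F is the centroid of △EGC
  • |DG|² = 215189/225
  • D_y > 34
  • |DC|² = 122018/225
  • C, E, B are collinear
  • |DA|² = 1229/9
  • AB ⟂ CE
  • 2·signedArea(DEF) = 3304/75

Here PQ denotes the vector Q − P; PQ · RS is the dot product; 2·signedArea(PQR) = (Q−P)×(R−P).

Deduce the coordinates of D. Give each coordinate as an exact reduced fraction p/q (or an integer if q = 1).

1. D_x = 203/75  [line -35/3·x + -2/3·y + 1357/25 = 0 ∩ |DA|² = 1229/9]
2. D_y = 2554/75  [line -35/3·x + -2/3·y + 1357/25 = 0 ∩ |DA|² = 1229/9]
   → D = (203/75, 2554/75)

D = (203/75, 2554/75)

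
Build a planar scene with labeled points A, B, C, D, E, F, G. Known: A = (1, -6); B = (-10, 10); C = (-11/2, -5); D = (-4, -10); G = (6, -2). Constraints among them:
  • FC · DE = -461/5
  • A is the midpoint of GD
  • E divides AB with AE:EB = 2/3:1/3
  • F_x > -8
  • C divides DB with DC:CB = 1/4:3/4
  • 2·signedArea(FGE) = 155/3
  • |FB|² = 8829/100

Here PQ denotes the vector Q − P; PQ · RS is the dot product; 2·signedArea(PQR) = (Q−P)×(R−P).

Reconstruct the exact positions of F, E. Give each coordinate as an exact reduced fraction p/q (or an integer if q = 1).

E = (-19/3, 14/3)
F = (-73/10, 1)

1. E_x = -19/3  [E divides AB with AE:EB = 2/3:1/3]
2. E_y = 14/3  [E divides AB with AE:EB = 2/3:1/3]
   → E = (-19/3, 14/3)
3. F_x = -73/10  [2·signedArea(FGE) = 155/3 ∩ FC · DE = -461/5]
4. F_y = 1  [2·signedArea(FGE) = 155/3 ∩ FC · DE = -461/5]
   → F = (-73/10, 1)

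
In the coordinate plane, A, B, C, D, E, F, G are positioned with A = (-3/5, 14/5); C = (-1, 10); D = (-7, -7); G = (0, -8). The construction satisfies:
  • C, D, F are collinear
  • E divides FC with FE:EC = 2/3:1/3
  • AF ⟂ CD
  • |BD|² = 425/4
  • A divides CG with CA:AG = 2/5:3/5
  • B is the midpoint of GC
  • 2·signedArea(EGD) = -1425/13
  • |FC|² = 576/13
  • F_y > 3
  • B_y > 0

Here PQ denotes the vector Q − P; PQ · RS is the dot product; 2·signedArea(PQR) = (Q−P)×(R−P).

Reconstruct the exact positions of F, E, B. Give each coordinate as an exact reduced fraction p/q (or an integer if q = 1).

B = (-1/2, 1)
E = (-113/65, 514/65)
F = (-209/65, 242/65)

1. F_x = -209/65  [C, D, F are collinear ∩ AF ⟂ CD]
2. F_y = 242/65  [C, D, F are collinear ∩ AF ⟂ CD]
   → F = (-209/65, 242/65)
3. E_x = -113/65  [E divides FC with FE:EC = 2/3:1/3]
4. E_y = 514/65  [E divides FC with FE:EC = 2/3:1/3]
   → E = (-113/65, 514/65)
5. B_x = -1/2  [B is the midpoint of GC]
6. B_y = 1  [B is the midpoint of GC]
   → B = (-1/2, 1)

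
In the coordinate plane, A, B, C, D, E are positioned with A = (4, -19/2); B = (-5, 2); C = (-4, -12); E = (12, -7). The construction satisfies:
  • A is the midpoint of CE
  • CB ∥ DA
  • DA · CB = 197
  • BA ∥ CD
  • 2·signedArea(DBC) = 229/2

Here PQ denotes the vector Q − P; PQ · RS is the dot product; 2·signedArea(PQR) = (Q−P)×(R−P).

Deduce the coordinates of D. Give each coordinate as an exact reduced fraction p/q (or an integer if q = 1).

1. D_x = 5  [CB ∥ DA ∩ BA ∥ CD]
2. D_y = -47/2  [CB ∥ DA ∩ BA ∥ CD]
   → D = (5, -47/2)

D = (5, -47/2)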